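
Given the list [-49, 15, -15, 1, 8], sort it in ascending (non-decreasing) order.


Original list: [-49, 15, -15, 1, 8]
Repeatedly take the smallest remaining element:
  Remaining [-49, 15, -15, 1, 8] -> smallest is -49
  Remaining [15, -15, 1, 8] -> smallest is -15
  Remaining [15, 1, 8] -> smallest is 1
  Remaining [15, 8] -> smallest is 8
  Remaining [15] -> smallest is 15
Collecting the picks in order gives the sorted list.
Final answer: [-49, -15, 1, 8, 15]


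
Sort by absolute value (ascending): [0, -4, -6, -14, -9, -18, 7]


Compute absolute values:
  |0| = 0
  |-4| = 4
  |-6| = 6
  |-14| = 14
  |-9| = 9
  |-18| = 18
  |7| = 7
Absolute values in increasing order: 0 < 4 < 6 < 7 < 9 < 14 < 18
Listing the original numbers in that order gives the answer.
Final answer: [0, -4, -6, 7, -9, -14, -18]


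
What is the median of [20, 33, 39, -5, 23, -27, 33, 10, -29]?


First, sort the list: [-29, -27, -5, 10, 20, 23, 33, 33, 39]
The list has 9 elements (odd count).
The middle index is 4 (0-based), and the element there is 20.
Final answer: 20


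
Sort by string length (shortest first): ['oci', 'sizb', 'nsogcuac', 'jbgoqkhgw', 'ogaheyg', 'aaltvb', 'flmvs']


Compute lengths:
  'oci' has length 3
  'sizb' has length 4
  'nsogcuac' has length 8
  'jbgoqkhgw' has length 9
  'ogaheyg' has length 7
  'aaltvb' has length 6
  'flmvs' has length 5
Lengths in increasing order: 3 < 4 < 5 < 6 < 7 < 8 < 9
Listing the words in that order gives the answer.
Final answer: ['oci', 'sizb', 'flmvs', 'aaltvb', 'ogaheyg', 'nsogcuac', 'jbgoqkhgw']


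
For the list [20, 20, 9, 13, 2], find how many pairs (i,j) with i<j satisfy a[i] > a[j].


For each element, count the later elements that are smaller than it:
  20 (index 0): smaller elements after it = [9, 13, 2] -> 3
  20 (index 1): smaller elements after it = [9, 13, 2] -> 3
  9 (index 2): smaller elements after it = [2] -> 1
  13 (index 3): smaller elements after it = [2] -> 1
Total inversions = 3 + 3 + 1 + 1 = 8
Final answer: 8


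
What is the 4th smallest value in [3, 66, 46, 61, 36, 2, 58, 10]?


Sort ascending: [2, 3, 10, 36, 46, 58, 61, 66]
The 4th element (1-indexed) is at index 3.
Value = 36
Final answer: 36


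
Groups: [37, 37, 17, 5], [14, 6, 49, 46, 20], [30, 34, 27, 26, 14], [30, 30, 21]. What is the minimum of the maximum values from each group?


Find max of each group:
  Group 1: [37, 37, 17, 5] -> max = 37
  Group 2: [14, 6, 49, 46, 20] -> max = 49
  Group 3: [30, 34, 27, 26, 14] -> max = 34
  Group 4: [30, 30, 21] -> max = 30
Maxes: [37, 49, 34, 30]
Minimum of maxes = 30
Final answer: 30


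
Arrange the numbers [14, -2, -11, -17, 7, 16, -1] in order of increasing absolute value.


Compute absolute values:
  |14| = 14
  |-2| = 2
  |-11| = 11
  |-17| = 17
  |7| = 7
  |16| = 16
  |-1| = 1
Absolute values in increasing order: 1 < 2 < 7 < 11 < 14 < 16 < 17
Listing the original numbers in that order gives the answer.
Final answer: [-1, -2, 7, -11, 14, 16, -17]


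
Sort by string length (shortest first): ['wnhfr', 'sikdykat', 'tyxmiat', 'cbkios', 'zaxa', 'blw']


Compute lengths:
  'wnhfr' has length 5
  'sikdykat' has length 8
  'tyxmiat' has length 7
  'cbkios' has length 6
  'zaxa' has length 4
  'blw' has length 3
Lengths in increasing order: 3 < 4 < 5 < 6 < 7 < 8
Listing the words in that order gives the answer.
Final answer: ['blw', 'zaxa', 'wnhfr', 'cbkios', 'tyxmiat', 'sikdykat']


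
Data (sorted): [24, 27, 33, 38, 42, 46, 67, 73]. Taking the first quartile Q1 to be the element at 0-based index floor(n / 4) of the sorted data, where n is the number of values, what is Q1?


The list has n = 8 elements.
Q1 index = floor(8 / 4) = floor(2) = 2
Counting from index 0 in the sorted data, the element at index 2 is 33.
Final answer: 33


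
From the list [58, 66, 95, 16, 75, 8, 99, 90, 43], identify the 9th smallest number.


Sort ascending: [8, 16, 43, 58, 66, 75, 90, 95, 99]
The 9th element (1-indexed) is at index 8.
Value = 99
Final answer: 99


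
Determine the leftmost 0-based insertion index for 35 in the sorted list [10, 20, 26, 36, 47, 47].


List is sorted: [10, 20, 26, 36, 47, 47]
We need the leftmost position where 35 can be inserted, i.e. the first index whose element is >= 35 (or the end of the list if none is).
Binary search with low=0, high=6 (0-based indices):
  low=0, high=6, mid=3: a[3]=36 >= 35, so high = 3
  low=0, high=3, mid=1: a[1]=20 < 35, so low = 2
  low=2, high=3, mid=2: a[2]=26 < 35, so low = 3
Now low = high = 3, so the insertion index is 3.
Final answer: 3


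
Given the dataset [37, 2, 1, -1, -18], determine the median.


First, sort the list: [-18, -1, 1, 2, 37]
The list has 5 elements (odd count).
The middle index is 2 (0-based), and the element there is 1.
Final answer: 1


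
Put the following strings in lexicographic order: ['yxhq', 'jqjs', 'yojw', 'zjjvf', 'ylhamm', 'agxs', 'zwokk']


Compare strings character by character (the first differing letter decides):
  'agxs' < 'jqjs' since 'a' < 'j' at position 1
  'jqjs' < 'ylhamm' since 'j' < 'y' at position 1
  'ylhamm' < 'yojw' since 'l' < 'o' at position 2
  'yojw' < 'yxhq' since 'o' < 'x' at position 2
  'yxhq' < 'zjjvf' since 'y' < 'z' at position 1
  'zjjvf' < 'zwokk' since 'j' < 'w' at position 2
Chaining these comparisons gives the alphabetical order.
Final answer: ['agxs', 'jqjs', 'ylhamm', 'yojw', 'yxhq', 'zjjvf', 'zwokk']


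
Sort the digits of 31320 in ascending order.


The number 31320 has digits: 3, 1, 3, 2, 0
Sorted: 0, 1, 2, 3, 3
Joining the sorted digits gives the result.
Final answer: 01233


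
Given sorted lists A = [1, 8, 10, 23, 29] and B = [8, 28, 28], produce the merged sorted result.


List A: [1, 8, 10, 23, 29]
List B: [8, 28, 28]
Repeatedly compare the front elements and take the smaller:
  1 vs 8 -> take 1
  8 vs 8 -> take 8
  10 vs 8 -> take 8
  10 vs 28 -> take 10
  23 vs 28 -> take 23
  29 vs 28 -> take 28
  29 vs 28 -> take 28
  B is exhausted; append the rest of A: [29]
Final answer: [1, 8, 8, 10, 23, 28, 28, 29]


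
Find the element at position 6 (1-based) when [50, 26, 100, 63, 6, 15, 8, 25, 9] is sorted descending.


Sort descending: [100, 63, 50, 26, 25, 15, 9, 8, 6]
The 6th element (1-indexed) is at index 5.
Value = 15
Final answer: 15


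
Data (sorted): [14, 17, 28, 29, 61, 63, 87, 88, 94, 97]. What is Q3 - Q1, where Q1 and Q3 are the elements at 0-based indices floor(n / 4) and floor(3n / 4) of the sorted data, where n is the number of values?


The data has n = 10 elements.
Q1 index = floor(10 / 4) = floor(2.5) = 2; Q3 index = floor(3 * 10 / 4) = floor(7.5) = 7
Q1 = element at index 2 = 28
Q3 = element at index 7 = 88
IQR = 88 - 28 = 60
Final answer: 60


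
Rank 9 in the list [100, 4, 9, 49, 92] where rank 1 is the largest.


Sort descending: [100, 92, 49, 9, 4]
Find 9 in the sorted list.
9 is at position 4.
Final answer: 4


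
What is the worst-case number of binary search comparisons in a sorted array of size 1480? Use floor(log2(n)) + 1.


Binary search halves the search space each step.
Maximum comparisons = floor(log2(1480)) + 1
log2(1480) = 10.5314
floor(log2(1480)) = 10, so 10 + 1 = 11
Final answer: 11


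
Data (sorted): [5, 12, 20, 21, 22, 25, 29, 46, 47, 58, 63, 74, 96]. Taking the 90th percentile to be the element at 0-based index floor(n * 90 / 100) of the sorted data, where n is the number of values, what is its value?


The dataset has n = 13 elements.
Index = floor(13 * 90 / 100) = floor(1170 / 100) = floor(11.7) = 11
Counting from index 0 in the sorted data, the element at index 11 is 74.
Final answer: 74


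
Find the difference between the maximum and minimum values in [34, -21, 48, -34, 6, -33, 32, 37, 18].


Maximum value: 48
Minimum value: -34
Range = 48 - (-34) = 82
Final answer: 82


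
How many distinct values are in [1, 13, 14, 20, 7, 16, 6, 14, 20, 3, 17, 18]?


List all unique values:
Distinct values: [1, 3, 6, 7, 13, 14, 16, 17, 18, 20]
Count = 10
Final answer: 10


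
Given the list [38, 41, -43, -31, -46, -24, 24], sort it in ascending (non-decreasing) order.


Original list: [38, 41, -43, -31, -46, -24, 24]
Repeatedly take the smallest remaining element:
  Remaining [38, 41, -43, -31, -46, -24, 24] -> smallest is -46
  Remaining [38, 41, -43, -31, -24, 24] -> smallest is -43
  Remaining [38, 41, -31, -24, 24] -> smallest is -31
  Remaining [38, 41, -24, 24] -> smallest is -24
  Remaining [38, 41, 24] -> smallest is 24
  Remaining [38, 41] -> smallest is 38
  Remaining [41] -> smallest is 41
Collecting the picks in order gives the sorted list.
Final answer: [-46, -43, -31, -24, 24, 38, 41]


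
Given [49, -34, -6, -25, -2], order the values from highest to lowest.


Original list: [49, -34, -6, -25, -2]
Repeatedly take the largest remaining element:
  Remaining [49, -34, -6, -25, -2] -> largest is 49
  Remaining [-34, -6, -25, -2] -> largest is -2
  Remaining [-34, -6, -25] -> largest is -6
  Remaining [-34, -25] -> largest is -25
  Remaining [-34] -> largest is -34
Collecting the picks in order gives the descending list.
Final answer: [49, -2, -6, -25, -34]


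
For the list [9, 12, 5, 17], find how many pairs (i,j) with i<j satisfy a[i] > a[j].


For each element, count the later elements that are smaller than it:
  9 (index 0): smaller elements after it = [5] -> 1
  12 (index 1): smaller elements after it = [5] -> 1
  5 (index 2): smaller elements after it = [] -> 0
Total inversions = 1 + 1 + 0 = 2
Final answer: 2


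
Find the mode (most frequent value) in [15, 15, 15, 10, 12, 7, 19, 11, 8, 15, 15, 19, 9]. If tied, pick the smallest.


Count the frequency of each value:
  7 appears 1 time(s)
  8 appears 1 time(s)
  9 appears 1 time(s)
  10 appears 1 time(s)
  11 appears 1 time(s)
  12 appears 1 time(s)
  15 appears 5 time(s)
  19 appears 2 time(s)
Maximum frequency is 5.
Only 15 reaches that frequency, so it is the mode.
Final answer: 15


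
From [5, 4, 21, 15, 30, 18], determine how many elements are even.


Check each element:
  5 is odd
  4 is even
  21 is odd
  15 is odd
  30 is even
  18 is even
Evens: [4, 30, 18]
Count of evens = 3
Final answer: 3


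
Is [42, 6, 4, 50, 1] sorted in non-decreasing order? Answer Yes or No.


Check consecutive pairs:
  42 <= 6? False
  6 <= 4? False
  4 <= 50? True
  50 <= 1? False
3 consecutive pair(s) are out of order, so the list is not sorted.
Final answer: No


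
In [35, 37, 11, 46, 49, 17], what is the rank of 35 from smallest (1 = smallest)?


Sort ascending: [11, 17, 35, 37, 46, 49]
Find 35 in the sorted list.
35 is at position 3 (1-indexed).
Final answer: 3


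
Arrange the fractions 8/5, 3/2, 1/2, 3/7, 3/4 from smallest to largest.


Convert to decimal for comparison:
  8/5 = 1.6
  3/2 = 1.5
  1/2 = 0.5
  3/7 = 0.4286
  3/4 = 0.75
Decimals in increasing order: 0.4286 < 0.5 < 0.75 < 1.5 < 1.6
Writing each back as its fraction gives the sorted order.
Final answer: 3/7, 1/2, 3/4, 3/2, 8/5


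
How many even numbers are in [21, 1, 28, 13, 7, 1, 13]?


Check each element:
  21 is odd
  1 is odd
  28 is even
  13 is odd
  7 is odd
  1 is odd
  13 is odd
Evens: [28]
Count of evens = 1
Final answer: 1


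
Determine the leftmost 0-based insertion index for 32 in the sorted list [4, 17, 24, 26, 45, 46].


List is sorted: [4, 17, 24, 26, 45, 46]
We need the leftmost position where 32 can be inserted, i.e. the first index whose element is >= 32 (or the end of the list if none is).
Binary search with low=0, high=6 (0-based indices):
  low=0, high=6, mid=3: a[3]=26 < 32, so low = 4
  low=4, high=6, mid=5: a[5]=46 >= 32, so high = 5
  low=4, high=5, mid=4: a[4]=45 >= 32, so high = 4
Now low = high = 4, so the insertion index is 4.
Final answer: 4


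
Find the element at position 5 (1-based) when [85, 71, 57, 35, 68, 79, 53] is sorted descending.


Sort descending: [85, 79, 71, 68, 57, 53, 35]
The 5th element (1-indexed) is at index 4.
Value = 57
Final answer: 57


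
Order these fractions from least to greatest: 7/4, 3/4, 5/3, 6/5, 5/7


Convert to decimal for comparison:
  7/4 = 1.75
  3/4 = 0.75
  5/3 = 1.6667
  6/5 = 1.2
  5/7 = 0.7143
Decimals in increasing order: 0.7143 < 0.75 < 1.2 < 1.6667 < 1.75
Writing each back as its fraction gives the sorted order.
Final answer: 5/7, 3/4, 6/5, 5/3, 7/4


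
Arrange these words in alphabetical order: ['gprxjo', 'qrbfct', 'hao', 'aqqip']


Compare strings character by character (the first differing letter decides):
  'aqqip' < 'gprxjo' since 'a' < 'g' at position 1
  'gprxjo' < 'hao' since 'g' < 'h' at position 1
  'hao' < 'qrbfct' since 'h' < 'q' at position 1
Chaining these comparisons gives the alphabetical order.
Final answer: ['aqqip', 'gprxjo', 'hao', 'qrbfct']


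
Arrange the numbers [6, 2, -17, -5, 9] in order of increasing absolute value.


Compute absolute values:
  |6| = 6
  |2| = 2
  |-17| = 17
  |-5| = 5
  |9| = 9
Absolute values in increasing order: 2 < 5 < 6 < 9 < 17
Listing the original numbers in that order gives the answer.
Final answer: [2, -5, 6, 9, -17]


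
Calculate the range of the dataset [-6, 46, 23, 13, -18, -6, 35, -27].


Maximum value: 46
Minimum value: -27
Range = 46 - (-27) = 73
Final answer: 73


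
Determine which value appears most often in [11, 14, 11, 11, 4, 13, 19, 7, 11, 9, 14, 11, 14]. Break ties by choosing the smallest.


Count the frequency of each value:
  4 appears 1 time(s)
  7 appears 1 time(s)
  9 appears 1 time(s)
  11 appears 5 time(s)
  13 appears 1 time(s)
  14 appears 3 time(s)
  19 appears 1 time(s)
Maximum frequency is 5.
Only 11 reaches that frequency, so it is the mode.
Final answer: 11


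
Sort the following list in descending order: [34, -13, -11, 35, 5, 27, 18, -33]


Original list: [34, -13, -11, 35, 5, 27, 18, -33]
Repeatedly take the largest remaining element:
  Remaining [34, -13, -11, 35, 5, 27, 18, -33] -> largest is 35
  Remaining [34, -13, -11, 5, 27, 18, -33] -> largest is 34
  Remaining [-13, -11, 5, 27, 18, -33] -> largest is 27
  Remaining [-13, -11, 5, 18, -33] -> largest is 18
  Remaining [-13, -11, 5, -33] -> largest is 5
  Remaining [-13, -11, -33] -> largest is -11
  Remaining [-13, -33] -> largest is -13
  Remaining [-33] -> largest is -33
Collecting the picks in order gives the descending list.
Final answer: [35, 34, 27, 18, 5, -11, -13, -33]


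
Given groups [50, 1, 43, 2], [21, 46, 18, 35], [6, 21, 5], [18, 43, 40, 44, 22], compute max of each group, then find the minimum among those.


Find max of each group:
  Group 1: [50, 1, 43, 2] -> max = 50
  Group 2: [21, 46, 18, 35] -> max = 46
  Group 3: [6, 21, 5] -> max = 21
  Group 4: [18, 43, 40, 44, 22] -> max = 44
Maxes: [50, 46, 21, 44]
Minimum of maxes = 21
Final answer: 21


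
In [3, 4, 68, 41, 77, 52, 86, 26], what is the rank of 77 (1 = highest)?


Sort descending: [86, 77, 68, 52, 41, 26, 4, 3]
Find 77 in the sorted list.
77 is at position 2.
Final answer: 2


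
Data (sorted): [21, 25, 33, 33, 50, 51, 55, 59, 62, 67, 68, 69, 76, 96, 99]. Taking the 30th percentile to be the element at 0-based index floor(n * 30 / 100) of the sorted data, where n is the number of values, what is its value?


The dataset has n = 15 elements.
Index = floor(15 * 30 / 100) = floor(450 / 100) = floor(4.5) = 4
Counting from index 0 in the sorted data, the element at index 4 is 50.
Final answer: 50


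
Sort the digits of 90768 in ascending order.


The number 90768 has digits: 9, 0, 7, 6, 8
Sorted: 0, 6, 7, 8, 9
Joining the sorted digits gives the result.
Final answer: 06789


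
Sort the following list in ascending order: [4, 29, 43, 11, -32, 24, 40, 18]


Original list: [4, 29, 43, 11, -32, 24, 40, 18]
Repeatedly take the smallest remaining element:
  Remaining [4, 29, 43, 11, -32, 24, 40, 18] -> smallest is -32
  Remaining [4, 29, 43, 11, 24, 40, 18] -> smallest is 4
  Remaining [29, 43, 11, 24, 40, 18] -> smallest is 11
  Remaining [29, 43, 24, 40, 18] -> smallest is 18
  Remaining [29, 43, 24, 40] -> smallest is 24
  Remaining [29, 43, 40] -> smallest is 29
  Remaining [43, 40] -> smallest is 40
  Remaining [43] -> smallest is 43
Collecting the picks in order gives the sorted list.
Final answer: [-32, 4, 11, 18, 24, 29, 40, 43]


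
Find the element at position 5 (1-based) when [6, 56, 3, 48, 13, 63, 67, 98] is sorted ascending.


Sort ascending: [3, 6, 13, 48, 56, 63, 67, 98]
The 5th element (1-indexed) is at index 4.
Value = 56
Final answer: 56


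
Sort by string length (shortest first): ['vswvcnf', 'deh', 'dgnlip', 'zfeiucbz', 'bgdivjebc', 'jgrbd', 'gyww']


Compute lengths:
  'vswvcnf' has length 7
  'deh' has length 3
  'dgnlip' has length 6
  'zfeiucbz' has length 8
  'bgdivjebc' has length 9
  'jgrbd' has length 5
  'gyww' has length 4
Lengths in increasing order: 3 < 4 < 5 < 6 < 7 < 8 < 9
Listing the words in that order gives the answer.
Final answer: ['deh', 'gyww', 'jgrbd', 'dgnlip', 'vswvcnf', 'zfeiucbz', 'bgdivjebc']


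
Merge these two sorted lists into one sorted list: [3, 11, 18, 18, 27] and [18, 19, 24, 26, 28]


List A: [3, 11, 18, 18, 27]
List B: [18, 19, 24, 26, 28]
Repeatedly compare the front elements and take the smaller:
  3 vs 18 -> take 3
  11 vs 18 -> take 11
  18 vs 18 -> take 18
  18 vs 18 -> take 18
  27 vs 18 -> take 18
  27 vs 19 -> take 19
  27 vs 24 -> take 24
  27 vs 26 -> take 26
  27 vs 28 -> take 27
  A is exhausted; append the rest of B: [28]
Final answer: [3, 11, 18, 18, 18, 19, 24, 26, 27, 28]


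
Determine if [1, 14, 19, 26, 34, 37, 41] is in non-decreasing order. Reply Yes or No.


Check consecutive pairs:
  1 <= 14? True
  14 <= 19? True
  19 <= 26? True
  26 <= 34? True
  34 <= 37? True
  37 <= 41? True
Every consecutive pair is in order, so the list is non-decreasing.
Final answer: Yes


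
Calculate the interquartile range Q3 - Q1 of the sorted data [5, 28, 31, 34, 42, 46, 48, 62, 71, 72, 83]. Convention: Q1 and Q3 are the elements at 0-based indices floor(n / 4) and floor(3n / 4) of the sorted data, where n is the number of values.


The data has n = 11 elements.
Q1 index = floor(11 / 4) = floor(2.75) = 2; Q3 index = floor(3 * 11 / 4) = floor(8.25) = 8
Q1 = element at index 2 = 31
Q3 = element at index 8 = 71
IQR = 71 - 31 = 40
Final answer: 40


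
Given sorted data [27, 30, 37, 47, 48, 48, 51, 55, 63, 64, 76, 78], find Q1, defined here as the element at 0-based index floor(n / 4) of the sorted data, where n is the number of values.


The list has n = 12 elements.
Q1 index = floor(12 / 4) = floor(3) = 3
Counting from index 0 in the sorted data, the element at index 3 is 47.
Final answer: 47


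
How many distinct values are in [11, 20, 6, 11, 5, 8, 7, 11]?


List all unique values:
Distinct values: [5, 6, 7, 8, 11, 20]
Count = 6
Final answer: 6


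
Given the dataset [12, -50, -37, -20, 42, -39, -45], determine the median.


First, sort the list: [-50, -45, -39, -37, -20, 12, 42]
The list has 7 elements (odd count).
The middle index is 3 (0-based), and the element there is -37.
Final answer: -37


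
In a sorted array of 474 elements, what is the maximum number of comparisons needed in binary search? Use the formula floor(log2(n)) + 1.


Binary search halves the search space each step.
Maximum comparisons = floor(log2(474)) + 1
log2(474) = 8.8887
floor(log2(474)) = 8, so 8 + 1 = 9
Final answer: 9


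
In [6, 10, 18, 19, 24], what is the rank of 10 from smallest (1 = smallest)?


Sort ascending: [6, 10, 18, 19, 24]
Find 10 in the sorted list.
10 is at position 2 (1-indexed).
Final answer: 2


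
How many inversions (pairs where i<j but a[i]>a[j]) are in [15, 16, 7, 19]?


For each element, count the later elements that are smaller than it:
  15 (index 0): smaller elements after it = [7] -> 1
  16 (index 1): smaller elements after it = [7] -> 1
  7 (index 2): smaller elements after it = [] -> 0
Total inversions = 1 + 1 + 0 = 2
Final answer: 2


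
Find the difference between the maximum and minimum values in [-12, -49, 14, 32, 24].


Maximum value: 32
Minimum value: -49
Range = 32 - (-49) = 81
Final answer: 81


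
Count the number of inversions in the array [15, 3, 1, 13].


For each element, count the later elements that are smaller than it:
  15 (index 0): smaller elements after it = [3, 1, 13] -> 3
  3 (index 1): smaller elements after it = [1] -> 1
  1 (index 2): smaller elements after it = [] -> 0
Total inversions = 3 + 1 + 0 = 4
Final answer: 4


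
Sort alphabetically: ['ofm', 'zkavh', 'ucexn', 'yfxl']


Compare strings character by character (the first differing letter decides):
  'ofm' < 'ucexn' since 'o' < 'u' at position 1
  'ucexn' < 'yfxl' since 'u' < 'y' at position 1
  'yfxl' < 'zkavh' since 'y' < 'z' at position 1
Chaining these comparisons gives the alphabetical order.
Final answer: ['ofm', 'ucexn', 'yfxl', 'zkavh']


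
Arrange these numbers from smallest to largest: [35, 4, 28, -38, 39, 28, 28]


Original list: [35, 4, 28, -38, 39, 28, 28]
Repeatedly take the smallest remaining element:
  Remaining [35, 4, 28, -38, 39, 28, 28] -> smallest is -38
  Remaining [35, 4, 28, 39, 28, 28] -> smallest is 4
  Remaining [35, 28, 39, 28, 28] -> smallest is 28
  Remaining [35, 39, 28, 28] -> smallest is 28
  Remaining [35, 39, 28] -> smallest is 28
  Remaining [35, 39] -> smallest is 35
  Remaining [39] -> smallest is 39
Collecting the picks in order gives the sorted list.
Final answer: [-38, 4, 28, 28, 28, 35, 39]


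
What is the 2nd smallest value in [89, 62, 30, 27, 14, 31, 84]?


Sort ascending: [14, 27, 30, 31, 62, 84, 89]
The 2nd element (1-indexed) is at index 1.
Value = 27
Final answer: 27


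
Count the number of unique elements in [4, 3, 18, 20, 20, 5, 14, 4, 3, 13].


List all unique values:
Distinct values: [3, 4, 5, 13, 14, 18, 20]
Count = 7
Final answer: 7


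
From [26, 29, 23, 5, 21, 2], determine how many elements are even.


Check each element:
  26 is even
  29 is odd
  23 is odd
  5 is odd
  21 is odd
  2 is even
Evens: [26, 2]
Count of evens = 2
Final answer: 2


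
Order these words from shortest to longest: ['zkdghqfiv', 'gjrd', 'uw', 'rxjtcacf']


Compute lengths:
  'zkdghqfiv' has length 9
  'gjrd' has length 4
  'uw' has length 2
  'rxjtcacf' has length 8
Lengths in increasing order: 2 < 4 < 8 < 9
Listing the words in that order gives the answer.
Final answer: ['uw', 'gjrd', 'rxjtcacf', 'zkdghqfiv']


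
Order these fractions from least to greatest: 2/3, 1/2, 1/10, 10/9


Convert to decimal for comparison:
  2/3 = 0.6667
  1/2 = 0.5
  1/10 = 0.1
  10/9 = 1.1111
Decimals in increasing order: 0.1 < 0.5 < 0.6667 < 1.1111
Writing each back as its fraction gives the sorted order.
Final answer: 1/10, 1/2, 2/3, 10/9


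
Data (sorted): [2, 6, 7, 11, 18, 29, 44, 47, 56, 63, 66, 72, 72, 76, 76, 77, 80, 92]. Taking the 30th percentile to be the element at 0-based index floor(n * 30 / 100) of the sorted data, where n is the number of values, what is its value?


The dataset has n = 18 elements.
Index = floor(18 * 30 / 100) = floor(540 / 100) = floor(5.4) = 5
Counting from index 0 in the sorted data, the element at index 5 is 29.
Final answer: 29


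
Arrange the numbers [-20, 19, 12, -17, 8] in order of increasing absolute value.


Compute absolute values:
  |-20| = 20
  |19| = 19
  |12| = 12
  |-17| = 17
  |8| = 8
Absolute values in increasing order: 8 < 12 < 17 < 19 < 20
Listing the original numbers in that order gives the answer.
Final answer: [8, 12, -17, 19, -20]


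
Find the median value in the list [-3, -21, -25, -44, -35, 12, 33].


First, sort the list: [-44, -35, -25, -21, -3, 12, 33]
The list has 7 elements (odd count).
The middle index is 3 (0-based), and the element there is -21.
Final answer: -21


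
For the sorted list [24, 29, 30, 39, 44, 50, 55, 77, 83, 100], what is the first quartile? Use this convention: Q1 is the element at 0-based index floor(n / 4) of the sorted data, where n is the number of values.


The list has n = 10 elements.
Q1 index = floor(10 / 4) = floor(2.5) = 2
Counting from index 0 in the sorted data, the element at index 2 is 30.
Final answer: 30


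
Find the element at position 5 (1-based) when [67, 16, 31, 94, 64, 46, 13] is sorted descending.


Sort descending: [94, 67, 64, 46, 31, 16, 13]
The 5th element (1-indexed) is at index 4.
Value = 31
Final answer: 31


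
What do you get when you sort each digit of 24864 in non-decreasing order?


The number 24864 has digits: 2, 4, 8, 6, 4
Sorted: 2, 4, 4, 6, 8
Joining the sorted digits gives the result.
Final answer: 24468


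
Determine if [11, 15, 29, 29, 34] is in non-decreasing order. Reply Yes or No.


Check consecutive pairs:
  11 <= 15? True
  15 <= 29? True
  29 <= 29? True
  29 <= 34? True
Every consecutive pair is in order, so the list is non-decreasing.
Final answer: Yes


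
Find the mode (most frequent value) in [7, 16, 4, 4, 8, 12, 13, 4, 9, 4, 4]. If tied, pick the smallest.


Count the frequency of each value:
  4 appears 5 time(s)
  7 appears 1 time(s)
  8 appears 1 time(s)
  9 appears 1 time(s)
  12 appears 1 time(s)
  13 appears 1 time(s)
  16 appears 1 time(s)
Maximum frequency is 5.
Only 4 reaches that frequency, so it is the mode.
Final answer: 4


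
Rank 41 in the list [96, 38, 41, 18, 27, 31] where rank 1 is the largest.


Sort descending: [96, 41, 38, 31, 27, 18]
Find 41 in the sorted list.
41 is at position 2.
Final answer: 2


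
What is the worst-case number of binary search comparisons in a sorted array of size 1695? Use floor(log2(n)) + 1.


Binary search halves the search space each step.
Maximum comparisons = floor(log2(1695)) + 1
log2(1695) = 10.7271
floor(log2(1695)) = 10, so 10 + 1 = 11
Final answer: 11


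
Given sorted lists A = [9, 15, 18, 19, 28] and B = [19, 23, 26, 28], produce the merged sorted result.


List A: [9, 15, 18, 19, 28]
List B: [19, 23, 26, 28]
Repeatedly compare the front elements and take the smaller:
  9 vs 19 -> take 9
  15 vs 19 -> take 15
  18 vs 19 -> take 18
  19 vs 19 -> take 19
  28 vs 19 -> take 19
  28 vs 23 -> take 23
  28 vs 26 -> take 26
  28 vs 28 -> take 28
  A is exhausted; append the rest of B: [28]
Final answer: [9, 15, 18, 19, 19, 23, 26, 28, 28]


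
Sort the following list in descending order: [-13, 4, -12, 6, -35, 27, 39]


Original list: [-13, 4, -12, 6, -35, 27, 39]
Repeatedly take the largest remaining element:
  Remaining [-13, 4, -12, 6, -35, 27, 39] -> largest is 39
  Remaining [-13, 4, -12, 6, -35, 27] -> largest is 27
  Remaining [-13, 4, -12, 6, -35] -> largest is 6
  Remaining [-13, 4, -12, -35] -> largest is 4
  Remaining [-13, -12, -35] -> largest is -12
  Remaining [-13, -35] -> largest is -13
  Remaining [-35] -> largest is -35
Collecting the picks in order gives the descending list.
Final answer: [39, 27, 6, 4, -12, -13, -35]


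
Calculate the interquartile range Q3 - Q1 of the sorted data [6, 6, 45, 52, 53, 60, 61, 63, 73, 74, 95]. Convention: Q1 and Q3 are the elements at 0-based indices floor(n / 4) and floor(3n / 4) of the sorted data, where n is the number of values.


The data has n = 11 elements.
Q1 index = floor(11 / 4) = floor(2.75) = 2; Q3 index = floor(3 * 11 / 4) = floor(8.25) = 8
Q1 = element at index 2 = 45
Q3 = element at index 8 = 73
IQR = 73 - 45 = 28
Final answer: 28


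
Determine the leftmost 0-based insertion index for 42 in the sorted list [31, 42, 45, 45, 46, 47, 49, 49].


List is sorted: [31, 42, 45, 45, 46, 47, 49, 49]
We need the leftmost position where 42 can be inserted, i.e. the first index whose element is >= 42 (or the end of the list if none is).
Binary search with low=0, high=8 (0-based indices):
  low=0, high=8, mid=4: a[4]=46 >= 42, so high = 4
  low=0, high=4, mid=2: a[2]=45 >= 42, so high = 2
  low=0, high=2, mid=1: a[1]=42 >= 42, so high = 1
  low=0, high=1, mid=0: a[0]=31 < 42, so low = 1
Now low = high = 1, so the insertion index is 1.
Final answer: 1


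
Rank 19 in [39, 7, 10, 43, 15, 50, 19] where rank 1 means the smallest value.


Sort ascending: [7, 10, 15, 19, 39, 43, 50]
Find 19 in the sorted list.
19 is at position 4 (1-indexed).
Final answer: 4


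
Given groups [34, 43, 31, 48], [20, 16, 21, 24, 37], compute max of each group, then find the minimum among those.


Find max of each group:
  Group 1: [34, 43, 31, 48] -> max = 48
  Group 2: [20, 16, 21, 24, 37] -> max = 37
Maxes: [48, 37]
Minimum of maxes = 37
Final answer: 37


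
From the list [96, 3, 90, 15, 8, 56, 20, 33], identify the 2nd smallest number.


Sort ascending: [3, 8, 15, 20, 33, 56, 90, 96]
The 2nd element (1-indexed) is at index 1.
Value = 8
Final answer: 8


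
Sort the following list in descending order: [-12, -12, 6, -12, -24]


Original list: [-12, -12, 6, -12, -24]
Repeatedly take the largest remaining element:
  Remaining [-12, -12, 6, -12, -24] -> largest is 6
  Remaining [-12, -12, -12, -24] -> largest is -12
  Remaining [-12, -12, -24] -> largest is -12
  Remaining [-12, -24] -> largest is -12
  Remaining [-24] -> largest is -24
Collecting the picks in order gives the descending list.
Final answer: [6, -12, -12, -12, -24]


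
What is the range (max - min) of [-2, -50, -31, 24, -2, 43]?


Maximum value: 43
Minimum value: -50
Range = 43 - (-50) = 93
Final answer: 93


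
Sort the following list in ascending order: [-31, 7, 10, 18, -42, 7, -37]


Original list: [-31, 7, 10, 18, -42, 7, -37]
Repeatedly take the smallest remaining element:
  Remaining [-31, 7, 10, 18, -42, 7, -37] -> smallest is -42
  Remaining [-31, 7, 10, 18, 7, -37] -> smallest is -37
  Remaining [-31, 7, 10, 18, 7] -> smallest is -31
  Remaining [7, 10, 18, 7] -> smallest is 7
  Remaining [10, 18, 7] -> smallest is 7
  Remaining [10, 18] -> smallest is 10
  Remaining [18] -> smallest is 18
Collecting the picks in order gives the sorted list.
Final answer: [-42, -37, -31, 7, 7, 10, 18]


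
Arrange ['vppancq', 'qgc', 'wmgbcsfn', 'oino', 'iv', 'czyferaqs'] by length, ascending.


Compute lengths:
  'vppancq' has length 7
  'qgc' has length 3
  'wmgbcsfn' has length 8
  'oino' has length 4
  'iv' has length 2
  'czyferaqs' has length 9
Lengths in increasing order: 2 < 3 < 4 < 7 < 8 < 9
Listing the words in that order gives the answer.
Final answer: ['iv', 'qgc', 'oino', 'vppancq', 'wmgbcsfn', 'czyferaqs']


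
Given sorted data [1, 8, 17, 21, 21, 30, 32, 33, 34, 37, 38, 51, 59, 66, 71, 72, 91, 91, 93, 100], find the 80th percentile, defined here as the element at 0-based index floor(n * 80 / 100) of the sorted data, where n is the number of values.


The dataset has n = 20 elements.
Index = floor(20 * 80 / 100) = floor(1600 / 100) = floor(16) = 16
Counting from index 0 in the sorted data, the element at index 16 is 91.
Final answer: 91


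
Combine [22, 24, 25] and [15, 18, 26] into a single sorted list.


List A: [22, 24, 25]
List B: [15, 18, 26]
Repeatedly compare the front elements and take the smaller:
  22 vs 15 -> take 15
  22 vs 18 -> take 18
  22 vs 26 -> take 22
  24 vs 26 -> take 24
  25 vs 26 -> take 25
  A is exhausted; append the rest of B: [26]
Final answer: [15, 18, 22, 24, 25, 26]


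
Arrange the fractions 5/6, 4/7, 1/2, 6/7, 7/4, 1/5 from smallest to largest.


Convert to decimal for comparison:
  5/6 = 0.8333
  4/7 = 0.5714
  1/2 = 0.5
  6/7 = 0.8571
  7/4 = 1.75
  1/5 = 0.2
Decimals in increasing order: 0.2 < 0.5 < 0.5714 < 0.8333 < 0.8571 < 1.75
Writing each back as its fraction gives the sorted order.
Final answer: 1/5, 1/2, 4/7, 5/6, 6/7, 7/4


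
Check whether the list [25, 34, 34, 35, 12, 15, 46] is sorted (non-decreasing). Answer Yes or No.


Check consecutive pairs:
  25 <= 34? True
  34 <= 34? True
  34 <= 35? True
  35 <= 12? False
  12 <= 15? True
  15 <= 46? True
1 consecutive pair(s) are out of order, so the list is not sorted.
Final answer: No


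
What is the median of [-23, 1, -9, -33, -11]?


First, sort the list: [-33, -23, -11, -9, 1]
The list has 5 elements (odd count).
The middle index is 2 (0-based), and the element there is -11.
Final answer: -11


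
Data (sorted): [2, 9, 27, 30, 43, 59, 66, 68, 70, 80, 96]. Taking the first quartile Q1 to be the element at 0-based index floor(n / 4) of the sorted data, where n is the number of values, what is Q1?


The list has n = 11 elements.
Q1 index = floor(11 / 4) = floor(2.75) = 2
Counting from index 0 in the sorted data, the element at index 2 is 27.
Final answer: 27


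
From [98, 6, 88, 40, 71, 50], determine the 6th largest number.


Sort descending: [98, 88, 71, 50, 40, 6]
The 6th element (1-indexed) is at index 5.
Value = 6
Final answer: 6


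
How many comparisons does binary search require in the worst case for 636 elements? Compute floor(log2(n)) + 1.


Binary search halves the search space each step.
Maximum comparisons = floor(log2(636)) + 1
log2(636) = 9.3129
floor(log2(636)) = 9, so 9 + 1 = 10
Final answer: 10


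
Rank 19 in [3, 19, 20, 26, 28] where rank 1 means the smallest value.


Sort ascending: [3, 19, 20, 26, 28]
Find 19 in the sorted list.
19 is at position 2 (1-indexed).
Final answer: 2


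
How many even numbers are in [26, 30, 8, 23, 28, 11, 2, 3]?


Check each element:
  26 is even
  30 is even
  8 is even
  23 is odd
  28 is even
  11 is odd
  2 is even
  3 is odd
Evens: [26, 30, 8, 28, 2]
Count of evens = 5
Final answer: 5


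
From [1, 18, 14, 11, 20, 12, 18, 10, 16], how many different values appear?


List all unique values:
Distinct values: [1, 10, 11, 12, 14, 16, 18, 20]
Count = 8
Final answer: 8


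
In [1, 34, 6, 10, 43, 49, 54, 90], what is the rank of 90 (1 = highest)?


Sort descending: [90, 54, 49, 43, 34, 10, 6, 1]
Find 90 in the sorted list.
90 is at position 1.
Final answer: 1


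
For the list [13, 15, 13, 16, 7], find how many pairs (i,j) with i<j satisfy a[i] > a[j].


For each element, count the later elements that are smaller than it:
  13 (index 0): smaller elements after it = [7] -> 1
  15 (index 1): smaller elements after it = [13, 7] -> 2
  13 (index 2): smaller elements after it = [7] -> 1
  16 (index 3): smaller elements after it = [7] -> 1
Total inversions = 1 + 2 + 1 + 1 = 5
Final answer: 5


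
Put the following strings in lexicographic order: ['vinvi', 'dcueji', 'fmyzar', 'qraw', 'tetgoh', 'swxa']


Compare strings character by character (the first differing letter decides):
  'dcueji' < 'fmyzar' since 'd' < 'f' at position 1
  'fmyzar' < 'qraw' since 'f' < 'q' at position 1
  'qraw' < 'swxa' since 'q' < 's' at position 1
  'swxa' < 'tetgoh' since 's' < 't' at position 1
  'tetgoh' < 'vinvi' since 't' < 'v' at position 1
Chaining these comparisons gives the alphabetical order.
Final answer: ['dcueji', 'fmyzar', 'qraw', 'swxa', 'tetgoh', 'vinvi']


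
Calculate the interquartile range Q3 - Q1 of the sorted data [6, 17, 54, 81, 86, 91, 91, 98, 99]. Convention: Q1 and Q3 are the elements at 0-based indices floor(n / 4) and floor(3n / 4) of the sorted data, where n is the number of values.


The data has n = 9 elements.
Q1 index = floor(9 / 4) = floor(2.25) = 2; Q3 index = floor(3 * 9 / 4) = floor(6.75) = 6
Q1 = element at index 2 = 54
Q3 = element at index 6 = 91
IQR = 91 - 54 = 37
Final answer: 37


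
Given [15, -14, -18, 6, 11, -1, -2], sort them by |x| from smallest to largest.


Compute absolute values:
  |15| = 15
  |-14| = 14
  |-18| = 18
  |6| = 6
  |11| = 11
  |-1| = 1
  |-2| = 2
Absolute values in increasing order: 1 < 2 < 6 < 11 < 14 < 15 < 18
Listing the original numbers in that order gives the answer.
Final answer: [-1, -2, 6, 11, -14, 15, -18]


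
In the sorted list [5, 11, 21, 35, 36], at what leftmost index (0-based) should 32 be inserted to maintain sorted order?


List is sorted: [5, 11, 21, 35, 36]
We need the leftmost position where 32 can be inserted, i.e. the first index whose element is >= 32 (or the end of the list if none is).
Binary search with low=0, high=5 (0-based indices):
  low=0, high=5, mid=2: a[2]=21 < 32, so low = 3
  low=3, high=5, mid=4: a[4]=36 >= 32, so high = 4
  low=3, high=4, mid=3: a[3]=35 >= 32, so high = 3
Now low = high = 3, so the insertion index is 3.
Final answer: 3


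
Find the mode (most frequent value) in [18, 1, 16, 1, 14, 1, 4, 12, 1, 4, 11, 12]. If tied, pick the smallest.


Count the frequency of each value:
  1 appears 4 time(s)
  4 appears 2 time(s)
  11 appears 1 time(s)
  12 appears 2 time(s)
  14 appears 1 time(s)
  16 appears 1 time(s)
  18 appears 1 time(s)
Maximum frequency is 4.
Only 1 reaches that frequency, so it is the mode.
Final answer: 1


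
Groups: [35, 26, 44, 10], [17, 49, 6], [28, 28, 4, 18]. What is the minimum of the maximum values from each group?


Find max of each group:
  Group 1: [35, 26, 44, 10] -> max = 44
  Group 2: [17, 49, 6] -> max = 49
  Group 3: [28, 28, 4, 18] -> max = 28
Maxes: [44, 49, 28]
Minimum of maxes = 28
Final answer: 28


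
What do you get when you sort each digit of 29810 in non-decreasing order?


The number 29810 has digits: 2, 9, 8, 1, 0
Sorted: 0, 1, 2, 8, 9
Joining the sorted digits gives the result.
Final answer: 01289


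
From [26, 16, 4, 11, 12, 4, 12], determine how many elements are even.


Check each element:
  26 is even
  16 is even
  4 is even
  11 is odd
  12 is even
  4 is even
  12 is even
Evens: [26, 16, 4, 12, 4, 12]
Count of evens = 6
Final answer: 6


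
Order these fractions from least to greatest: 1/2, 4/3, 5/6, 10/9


Convert to decimal for comparison:
  1/2 = 0.5
  4/3 = 1.3333
  5/6 = 0.8333
  10/9 = 1.1111
Decimals in increasing order: 0.5 < 0.8333 < 1.1111 < 1.3333
Writing each back as its fraction gives the sorted order.
Final answer: 1/2, 5/6, 10/9, 4/3


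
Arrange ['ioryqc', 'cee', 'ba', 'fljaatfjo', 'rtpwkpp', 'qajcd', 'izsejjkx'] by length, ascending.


Compute lengths:
  'ioryqc' has length 6
  'cee' has length 3
  'ba' has length 2
  'fljaatfjo' has length 9
  'rtpwkpp' has length 7
  'qajcd' has length 5
  'izsejjkx' has length 8
Lengths in increasing order: 2 < 3 < 5 < 6 < 7 < 8 < 9
Listing the words in that order gives the answer.
Final answer: ['ba', 'cee', 'qajcd', 'ioryqc', 'rtpwkpp', 'izsejjkx', 'fljaatfjo']


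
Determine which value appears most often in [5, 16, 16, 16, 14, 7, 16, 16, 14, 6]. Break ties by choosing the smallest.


Count the frequency of each value:
  5 appears 1 time(s)
  6 appears 1 time(s)
  7 appears 1 time(s)
  14 appears 2 time(s)
  16 appears 5 time(s)
Maximum frequency is 5.
Only 16 reaches that frequency, so it is the mode.
Final answer: 16


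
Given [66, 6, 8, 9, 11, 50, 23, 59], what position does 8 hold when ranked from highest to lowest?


Sort descending: [66, 59, 50, 23, 11, 9, 8, 6]
Find 8 in the sorted list.
8 is at position 7.
Final answer: 7


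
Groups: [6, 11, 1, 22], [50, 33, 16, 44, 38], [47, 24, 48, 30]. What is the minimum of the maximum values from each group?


Find max of each group:
  Group 1: [6, 11, 1, 22] -> max = 22
  Group 2: [50, 33, 16, 44, 38] -> max = 50
  Group 3: [47, 24, 48, 30] -> max = 48
Maxes: [22, 50, 48]
Minimum of maxes = 22
Final answer: 22


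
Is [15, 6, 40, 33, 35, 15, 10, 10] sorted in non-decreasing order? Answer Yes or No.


Check consecutive pairs:
  15 <= 6? False
  6 <= 40? True
  40 <= 33? False
  33 <= 35? True
  35 <= 15? False
  15 <= 10? False
  10 <= 10? True
4 consecutive pair(s) are out of order, so the list is not sorted.
Final answer: No


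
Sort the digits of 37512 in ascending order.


The number 37512 has digits: 3, 7, 5, 1, 2
Sorted: 1, 2, 3, 5, 7
Joining the sorted digits gives the result.
Final answer: 12357


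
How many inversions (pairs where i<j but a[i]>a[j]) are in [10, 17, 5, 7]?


For each element, count the later elements that are smaller than it:
  10 (index 0): smaller elements after it = [5, 7] -> 2
  17 (index 1): smaller elements after it = [5, 7] -> 2
  5 (index 2): smaller elements after it = [] -> 0
Total inversions = 2 + 2 + 0 = 4
Final answer: 4


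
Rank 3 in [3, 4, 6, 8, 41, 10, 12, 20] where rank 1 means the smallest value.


Sort ascending: [3, 4, 6, 8, 10, 12, 20, 41]
Find 3 in the sorted list.
3 is at position 1 (1-indexed).
Final answer: 1
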